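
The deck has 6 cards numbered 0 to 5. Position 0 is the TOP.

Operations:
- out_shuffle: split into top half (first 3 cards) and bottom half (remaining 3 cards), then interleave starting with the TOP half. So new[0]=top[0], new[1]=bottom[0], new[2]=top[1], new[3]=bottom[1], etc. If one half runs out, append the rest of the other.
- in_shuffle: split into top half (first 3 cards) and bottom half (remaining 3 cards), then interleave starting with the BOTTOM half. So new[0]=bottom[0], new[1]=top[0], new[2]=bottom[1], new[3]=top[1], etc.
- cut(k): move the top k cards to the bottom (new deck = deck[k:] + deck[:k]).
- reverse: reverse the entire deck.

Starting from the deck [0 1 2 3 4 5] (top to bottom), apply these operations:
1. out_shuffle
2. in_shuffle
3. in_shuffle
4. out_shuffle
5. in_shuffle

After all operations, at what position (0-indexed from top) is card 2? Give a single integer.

Answer: 4

Derivation:
After op 1 (out_shuffle): [0 3 1 4 2 5]
After op 2 (in_shuffle): [4 0 2 3 5 1]
After op 3 (in_shuffle): [3 4 5 0 1 2]
After op 4 (out_shuffle): [3 0 4 1 5 2]
After op 5 (in_shuffle): [1 3 5 0 2 4]
Card 2 is at position 4.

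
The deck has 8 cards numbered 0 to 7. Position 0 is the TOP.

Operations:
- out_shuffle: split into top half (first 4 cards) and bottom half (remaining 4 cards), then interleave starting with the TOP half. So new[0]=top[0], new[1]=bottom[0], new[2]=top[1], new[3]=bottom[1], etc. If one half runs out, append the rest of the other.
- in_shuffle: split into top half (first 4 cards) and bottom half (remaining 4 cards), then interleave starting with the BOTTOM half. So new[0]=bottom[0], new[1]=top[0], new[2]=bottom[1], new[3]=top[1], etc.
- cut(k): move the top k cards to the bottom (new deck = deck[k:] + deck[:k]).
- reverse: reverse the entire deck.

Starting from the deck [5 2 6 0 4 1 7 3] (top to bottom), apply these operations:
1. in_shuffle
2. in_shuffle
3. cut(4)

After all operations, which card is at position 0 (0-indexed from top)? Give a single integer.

After op 1 (in_shuffle): [4 5 1 2 7 6 3 0]
After op 2 (in_shuffle): [7 4 6 5 3 1 0 2]
After op 3 (cut(4)): [3 1 0 2 7 4 6 5]
Position 0: card 3.

Answer: 3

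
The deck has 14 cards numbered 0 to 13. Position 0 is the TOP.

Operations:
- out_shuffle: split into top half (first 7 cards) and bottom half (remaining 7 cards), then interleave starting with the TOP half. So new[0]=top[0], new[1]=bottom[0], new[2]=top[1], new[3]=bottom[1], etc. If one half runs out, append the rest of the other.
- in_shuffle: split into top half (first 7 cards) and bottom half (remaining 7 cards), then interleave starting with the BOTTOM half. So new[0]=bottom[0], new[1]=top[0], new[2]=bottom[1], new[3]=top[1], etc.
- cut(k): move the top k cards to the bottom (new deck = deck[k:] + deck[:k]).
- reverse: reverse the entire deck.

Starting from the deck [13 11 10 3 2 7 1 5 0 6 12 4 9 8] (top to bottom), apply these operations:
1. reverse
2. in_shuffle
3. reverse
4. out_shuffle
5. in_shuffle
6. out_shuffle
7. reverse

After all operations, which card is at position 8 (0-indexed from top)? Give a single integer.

After op 1 (reverse): [8 9 4 12 6 0 5 1 7 2 3 10 11 13]
After op 2 (in_shuffle): [1 8 7 9 2 4 3 12 10 6 11 0 13 5]
After op 3 (reverse): [5 13 0 11 6 10 12 3 4 2 9 7 8 1]
After op 4 (out_shuffle): [5 3 13 4 0 2 11 9 6 7 10 8 12 1]
After op 5 (in_shuffle): [9 5 6 3 7 13 10 4 8 0 12 2 1 11]
After op 6 (out_shuffle): [9 4 5 8 6 0 3 12 7 2 13 1 10 11]
After op 7 (reverse): [11 10 1 13 2 7 12 3 0 6 8 5 4 9]
Position 8: card 0.

Answer: 0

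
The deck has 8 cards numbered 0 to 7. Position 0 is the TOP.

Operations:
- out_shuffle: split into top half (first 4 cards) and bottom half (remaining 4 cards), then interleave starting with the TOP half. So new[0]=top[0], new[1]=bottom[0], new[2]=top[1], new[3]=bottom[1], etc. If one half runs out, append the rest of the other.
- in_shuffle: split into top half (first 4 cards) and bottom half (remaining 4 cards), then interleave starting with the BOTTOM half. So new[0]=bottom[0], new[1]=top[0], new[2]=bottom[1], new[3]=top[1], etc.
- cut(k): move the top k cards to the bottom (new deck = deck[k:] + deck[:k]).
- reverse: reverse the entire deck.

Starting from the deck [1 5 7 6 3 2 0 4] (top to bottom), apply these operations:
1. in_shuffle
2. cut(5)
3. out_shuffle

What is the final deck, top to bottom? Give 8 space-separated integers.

Answer: 7 1 4 2 6 5 3 0

Derivation:
After op 1 (in_shuffle): [3 1 2 5 0 7 4 6]
After op 2 (cut(5)): [7 4 6 3 1 2 5 0]
After op 3 (out_shuffle): [7 1 4 2 6 5 3 0]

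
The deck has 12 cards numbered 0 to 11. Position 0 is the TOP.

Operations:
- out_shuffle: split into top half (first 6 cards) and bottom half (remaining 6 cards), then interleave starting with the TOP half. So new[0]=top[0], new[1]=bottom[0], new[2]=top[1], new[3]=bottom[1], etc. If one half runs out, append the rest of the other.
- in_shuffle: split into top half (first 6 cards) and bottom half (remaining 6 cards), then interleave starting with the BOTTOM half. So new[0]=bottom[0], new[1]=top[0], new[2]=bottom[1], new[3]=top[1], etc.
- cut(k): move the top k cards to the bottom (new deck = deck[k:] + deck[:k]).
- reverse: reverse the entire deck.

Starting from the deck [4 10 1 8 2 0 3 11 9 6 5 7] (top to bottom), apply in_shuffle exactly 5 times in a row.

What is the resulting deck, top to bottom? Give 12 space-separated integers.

Answer: 5 9 3 2 1 4 7 6 11 0 8 10

Derivation:
After op 1 (in_shuffle): [3 4 11 10 9 1 6 8 5 2 7 0]
After op 2 (in_shuffle): [6 3 8 4 5 11 2 10 7 9 0 1]
After op 3 (in_shuffle): [2 6 10 3 7 8 9 4 0 5 1 11]
After op 4 (in_shuffle): [9 2 4 6 0 10 5 3 1 7 11 8]
After op 5 (in_shuffle): [5 9 3 2 1 4 7 6 11 0 8 10]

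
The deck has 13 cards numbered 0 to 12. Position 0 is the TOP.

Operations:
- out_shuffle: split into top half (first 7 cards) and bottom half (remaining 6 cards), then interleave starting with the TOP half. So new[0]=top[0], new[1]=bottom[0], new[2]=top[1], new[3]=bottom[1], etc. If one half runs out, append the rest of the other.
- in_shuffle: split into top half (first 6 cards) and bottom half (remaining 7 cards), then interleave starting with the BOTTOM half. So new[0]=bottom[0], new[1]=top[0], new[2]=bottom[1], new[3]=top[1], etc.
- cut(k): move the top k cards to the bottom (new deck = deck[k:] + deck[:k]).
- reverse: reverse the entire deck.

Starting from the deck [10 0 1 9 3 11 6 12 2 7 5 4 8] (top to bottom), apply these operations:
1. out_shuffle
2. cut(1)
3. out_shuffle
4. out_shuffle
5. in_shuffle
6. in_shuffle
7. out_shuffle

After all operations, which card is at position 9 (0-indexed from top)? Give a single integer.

After op 1 (out_shuffle): [10 12 0 2 1 7 9 5 3 4 11 8 6]
After op 2 (cut(1)): [12 0 2 1 7 9 5 3 4 11 8 6 10]
After op 3 (out_shuffle): [12 3 0 4 2 11 1 8 7 6 9 10 5]
After op 4 (out_shuffle): [12 8 3 7 0 6 4 9 2 10 11 5 1]
After op 5 (in_shuffle): [4 12 9 8 2 3 10 7 11 0 5 6 1]
After op 6 (in_shuffle): [10 4 7 12 11 9 0 8 5 2 6 3 1]
After op 7 (out_shuffle): [10 8 4 5 7 2 12 6 11 3 9 1 0]
Position 9: card 3.

Answer: 3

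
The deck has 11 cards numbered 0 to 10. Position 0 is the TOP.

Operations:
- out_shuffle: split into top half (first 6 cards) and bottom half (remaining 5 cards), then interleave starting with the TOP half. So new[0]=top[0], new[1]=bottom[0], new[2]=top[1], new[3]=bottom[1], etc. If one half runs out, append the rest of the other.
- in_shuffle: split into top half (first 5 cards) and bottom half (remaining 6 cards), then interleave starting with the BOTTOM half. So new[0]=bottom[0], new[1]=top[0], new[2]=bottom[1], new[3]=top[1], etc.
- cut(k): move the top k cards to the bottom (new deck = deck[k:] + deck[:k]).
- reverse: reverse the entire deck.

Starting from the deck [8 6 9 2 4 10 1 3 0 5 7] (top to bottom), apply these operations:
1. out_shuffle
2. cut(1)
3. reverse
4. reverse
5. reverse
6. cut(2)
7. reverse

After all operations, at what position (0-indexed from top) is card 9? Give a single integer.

After op 1 (out_shuffle): [8 1 6 3 9 0 2 5 4 7 10]
After op 2 (cut(1)): [1 6 3 9 0 2 5 4 7 10 8]
After op 3 (reverse): [8 10 7 4 5 2 0 9 3 6 1]
After op 4 (reverse): [1 6 3 9 0 2 5 4 7 10 8]
After op 5 (reverse): [8 10 7 4 5 2 0 9 3 6 1]
After op 6 (cut(2)): [7 4 5 2 0 9 3 6 1 8 10]
After op 7 (reverse): [10 8 1 6 3 9 0 2 5 4 7]
Card 9 is at position 5.

Answer: 5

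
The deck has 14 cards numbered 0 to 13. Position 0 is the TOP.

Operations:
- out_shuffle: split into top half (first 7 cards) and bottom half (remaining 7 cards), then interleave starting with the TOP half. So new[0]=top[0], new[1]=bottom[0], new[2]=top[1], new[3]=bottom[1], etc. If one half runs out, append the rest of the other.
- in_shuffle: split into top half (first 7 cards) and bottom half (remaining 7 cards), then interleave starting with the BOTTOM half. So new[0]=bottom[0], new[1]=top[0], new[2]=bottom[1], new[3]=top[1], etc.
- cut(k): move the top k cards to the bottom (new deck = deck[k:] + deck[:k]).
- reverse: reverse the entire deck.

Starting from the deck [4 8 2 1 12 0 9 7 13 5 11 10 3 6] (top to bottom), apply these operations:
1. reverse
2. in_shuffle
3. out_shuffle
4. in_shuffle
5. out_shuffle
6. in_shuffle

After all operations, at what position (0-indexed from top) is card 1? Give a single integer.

After op 1 (reverse): [6 3 10 11 5 13 7 9 0 12 1 2 8 4]
After op 2 (in_shuffle): [9 6 0 3 12 10 1 11 2 5 8 13 4 7]
After op 3 (out_shuffle): [9 11 6 2 0 5 3 8 12 13 10 4 1 7]
After op 4 (in_shuffle): [8 9 12 11 13 6 10 2 4 0 1 5 7 3]
After op 5 (out_shuffle): [8 2 9 4 12 0 11 1 13 5 6 7 10 3]
After op 6 (in_shuffle): [1 8 13 2 5 9 6 4 7 12 10 0 3 11]
Card 1 is at position 0.

Answer: 0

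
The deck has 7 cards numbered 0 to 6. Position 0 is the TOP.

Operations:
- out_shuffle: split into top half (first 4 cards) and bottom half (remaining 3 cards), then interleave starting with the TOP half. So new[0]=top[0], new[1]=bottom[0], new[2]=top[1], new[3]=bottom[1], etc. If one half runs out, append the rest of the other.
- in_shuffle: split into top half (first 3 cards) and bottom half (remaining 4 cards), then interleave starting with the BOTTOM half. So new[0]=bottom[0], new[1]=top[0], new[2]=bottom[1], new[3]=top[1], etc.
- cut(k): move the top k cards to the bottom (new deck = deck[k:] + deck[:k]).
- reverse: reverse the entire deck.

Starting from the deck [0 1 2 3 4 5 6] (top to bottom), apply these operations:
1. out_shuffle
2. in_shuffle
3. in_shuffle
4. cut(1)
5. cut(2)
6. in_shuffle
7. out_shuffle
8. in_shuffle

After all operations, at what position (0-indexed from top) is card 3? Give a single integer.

After op 1 (out_shuffle): [0 4 1 5 2 6 3]
After op 2 (in_shuffle): [5 0 2 4 6 1 3]
After op 3 (in_shuffle): [4 5 6 0 1 2 3]
After op 4 (cut(1)): [5 6 0 1 2 3 4]
After op 5 (cut(2)): [0 1 2 3 4 5 6]
After op 6 (in_shuffle): [3 0 4 1 5 2 6]
After op 7 (out_shuffle): [3 5 0 2 4 6 1]
After op 8 (in_shuffle): [2 3 4 5 6 0 1]
Card 3 is at position 1.

Answer: 1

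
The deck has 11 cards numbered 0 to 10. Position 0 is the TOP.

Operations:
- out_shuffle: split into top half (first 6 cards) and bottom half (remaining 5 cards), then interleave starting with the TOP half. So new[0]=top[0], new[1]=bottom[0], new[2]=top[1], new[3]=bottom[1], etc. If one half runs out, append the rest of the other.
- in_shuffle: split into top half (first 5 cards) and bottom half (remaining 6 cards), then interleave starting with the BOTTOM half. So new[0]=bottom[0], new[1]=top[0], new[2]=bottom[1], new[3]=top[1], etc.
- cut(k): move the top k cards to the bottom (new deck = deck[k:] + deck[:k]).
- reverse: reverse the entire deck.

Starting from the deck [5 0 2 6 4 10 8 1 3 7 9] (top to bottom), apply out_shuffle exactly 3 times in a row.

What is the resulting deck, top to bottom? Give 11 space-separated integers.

Answer: 5 1 6 9 8 2 7 10 0 3 4

Derivation:
After op 1 (out_shuffle): [5 8 0 1 2 3 6 7 4 9 10]
After op 2 (out_shuffle): [5 6 8 7 0 4 1 9 2 10 3]
After op 3 (out_shuffle): [5 1 6 9 8 2 7 10 0 3 4]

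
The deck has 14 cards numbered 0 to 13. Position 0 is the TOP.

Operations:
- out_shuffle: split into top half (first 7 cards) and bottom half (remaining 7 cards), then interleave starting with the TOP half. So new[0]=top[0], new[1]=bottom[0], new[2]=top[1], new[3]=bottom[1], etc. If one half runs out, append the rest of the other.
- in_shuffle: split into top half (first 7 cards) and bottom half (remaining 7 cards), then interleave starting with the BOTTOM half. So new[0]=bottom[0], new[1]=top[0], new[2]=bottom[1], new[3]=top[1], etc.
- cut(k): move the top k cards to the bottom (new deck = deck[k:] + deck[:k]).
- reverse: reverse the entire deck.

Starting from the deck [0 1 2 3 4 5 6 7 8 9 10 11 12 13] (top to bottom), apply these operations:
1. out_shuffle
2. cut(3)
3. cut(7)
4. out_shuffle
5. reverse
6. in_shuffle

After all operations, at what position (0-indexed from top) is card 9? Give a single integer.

Answer: 2

Derivation:
After op 1 (out_shuffle): [0 7 1 8 2 9 3 10 4 11 5 12 6 13]
After op 2 (cut(3)): [8 2 9 3 10 4 11 5 12 6 13 0 7 1]
After op 3 (cut(7)): [5 12 6 13 0 7 1 8 2 9 3 10 4 11]
After op 4 (out_shuffle): [5 8 12 2 6 9 13 3 0 10 7 4 1 11]
After op 5 (reverse): [11 1 4 7 10 0 3 13 9 6 2 12 8 5]
After op 6 (in_shuffle): [13 11 9 1 6 4 2 7 12 10 8 0 5 3]
Card 9 is at position 2.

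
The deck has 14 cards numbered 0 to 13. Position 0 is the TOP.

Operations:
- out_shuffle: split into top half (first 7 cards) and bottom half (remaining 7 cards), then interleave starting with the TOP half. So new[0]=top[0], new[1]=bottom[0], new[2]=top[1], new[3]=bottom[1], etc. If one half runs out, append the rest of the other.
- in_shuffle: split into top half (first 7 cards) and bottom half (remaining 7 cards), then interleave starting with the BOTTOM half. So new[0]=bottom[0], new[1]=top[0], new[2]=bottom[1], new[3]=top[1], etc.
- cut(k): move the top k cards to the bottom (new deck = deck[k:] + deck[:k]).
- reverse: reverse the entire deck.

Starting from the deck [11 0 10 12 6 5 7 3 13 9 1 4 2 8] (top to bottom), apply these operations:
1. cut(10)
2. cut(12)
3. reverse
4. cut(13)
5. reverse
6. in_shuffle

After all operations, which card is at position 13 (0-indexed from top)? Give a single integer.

After op 1 (cut(10)): [1 4 2 8 11 0 10 12 6 5 7 3 13 9]
After op 2 (cut(12)): [13 9 1 4 2 8 11 0 10 12 6 5 7 3]
After op 3 (reverse): [3 7 5 6 12 10 0 11 8 2 4 1 9 13]
After op 4 (cut(13)): [13 3 7 5 6 12 10 0 11 8 2 4 1 9]
After op 5 (reverse): [9 1 4 2 8 11 0 10 12 6 5 7 3 13]
After op 6 (in_shuffle): [10 9 12 1 6 4 5 2 7 8 3 11 13 0]
Position 13: card 0.

Answer: 0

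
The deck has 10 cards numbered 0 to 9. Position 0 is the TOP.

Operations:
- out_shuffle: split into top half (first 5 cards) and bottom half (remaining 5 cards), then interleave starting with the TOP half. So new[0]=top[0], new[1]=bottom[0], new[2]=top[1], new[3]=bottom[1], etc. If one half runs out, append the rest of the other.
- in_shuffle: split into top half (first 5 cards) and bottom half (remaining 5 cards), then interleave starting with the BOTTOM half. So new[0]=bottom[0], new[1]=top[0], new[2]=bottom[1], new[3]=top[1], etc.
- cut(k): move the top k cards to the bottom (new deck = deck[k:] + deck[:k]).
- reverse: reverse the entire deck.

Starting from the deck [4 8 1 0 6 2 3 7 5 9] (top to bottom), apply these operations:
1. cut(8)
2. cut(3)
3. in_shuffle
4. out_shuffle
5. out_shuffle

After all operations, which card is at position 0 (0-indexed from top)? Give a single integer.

After op 1 (cut(8)): [5 9 4 8 1 0 6 2 3 7]
After op 2 (cut(3)): [8 1 0 6 2 3 7 5 9 4]
After op 3 (in_shuffle): [3 8 7 1 5 0 9 6 4 2]
After op 4 (out_shuffle): [3 0 8 9 7 6 1 4 5 2]
After op 5 (out_shuffle): [3 6 0 1 8 4 9 5 7 2]
Position 0: card 3.

Answer: 3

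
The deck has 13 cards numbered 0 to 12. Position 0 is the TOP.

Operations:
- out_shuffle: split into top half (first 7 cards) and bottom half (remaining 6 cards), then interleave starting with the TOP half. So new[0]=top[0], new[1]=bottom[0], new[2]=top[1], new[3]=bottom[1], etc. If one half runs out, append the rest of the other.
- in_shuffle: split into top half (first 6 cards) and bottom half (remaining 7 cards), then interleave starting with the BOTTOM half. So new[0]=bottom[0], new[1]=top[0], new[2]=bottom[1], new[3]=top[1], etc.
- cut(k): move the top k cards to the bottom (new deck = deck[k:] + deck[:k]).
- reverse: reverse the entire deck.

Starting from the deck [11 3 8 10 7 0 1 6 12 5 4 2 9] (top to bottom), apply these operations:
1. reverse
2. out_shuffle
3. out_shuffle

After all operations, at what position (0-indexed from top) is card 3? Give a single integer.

Answer: 5

Derivation:
After op 1 (reverse): [9 2 4 5 12 6 1 0 7 10 8 3 11]
After op 2 (out_shuffle): [9 0 2 7 4 10 5 8 12 3 6 11 1]
After op 3 (out_shuffle): [9 8 0 12 2 3 7 6 4 11 10 1 5]
Card 3 is at position 5.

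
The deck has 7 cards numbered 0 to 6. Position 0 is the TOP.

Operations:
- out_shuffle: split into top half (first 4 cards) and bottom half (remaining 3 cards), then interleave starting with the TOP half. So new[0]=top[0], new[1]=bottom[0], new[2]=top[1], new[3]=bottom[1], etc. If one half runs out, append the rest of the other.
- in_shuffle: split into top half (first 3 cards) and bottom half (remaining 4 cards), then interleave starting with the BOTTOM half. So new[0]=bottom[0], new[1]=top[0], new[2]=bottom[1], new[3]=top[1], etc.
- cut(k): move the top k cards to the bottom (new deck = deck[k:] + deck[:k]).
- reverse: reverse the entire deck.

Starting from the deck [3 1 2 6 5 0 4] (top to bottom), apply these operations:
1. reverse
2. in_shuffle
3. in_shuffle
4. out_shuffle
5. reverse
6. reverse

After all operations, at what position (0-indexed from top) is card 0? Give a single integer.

Answer: 0

Derivation:
After op 1 (reverse): [4 0 5 6 2 1 3]
After op 2 (in_shuffle): [6 4 2 0 1 5 3]
After op 3 (in_shuffle): [0 6 1 4 5 2 3]
After op 4 (out_shuffle): [0 5 6 2 1 3 4]
After op 5 (reverse): [4 3 1 2 6 5 0]
After op 6 (reverse): [0 5 6 2 1 3 4]
Card 0 is at position 0.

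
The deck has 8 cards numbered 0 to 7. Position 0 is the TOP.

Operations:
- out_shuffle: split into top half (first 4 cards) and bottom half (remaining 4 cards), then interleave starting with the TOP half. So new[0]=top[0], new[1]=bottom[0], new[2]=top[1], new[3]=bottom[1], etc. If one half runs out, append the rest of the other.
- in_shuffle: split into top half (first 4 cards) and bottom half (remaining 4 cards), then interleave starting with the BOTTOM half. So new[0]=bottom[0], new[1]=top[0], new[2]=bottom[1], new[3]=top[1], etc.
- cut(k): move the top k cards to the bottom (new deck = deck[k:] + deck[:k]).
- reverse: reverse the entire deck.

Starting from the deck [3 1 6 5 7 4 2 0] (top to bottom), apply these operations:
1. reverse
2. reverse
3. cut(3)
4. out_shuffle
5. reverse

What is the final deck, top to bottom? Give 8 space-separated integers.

Answer: 6 2 1 4 3 7 0 5

Derivation:
After op 1 (reverse): [0 2 4 7 5 6 1 3]
After op 2 (reverse): [3 1 6 5 7 4 2 0]
After op 3 (cut(3)): [5 7 4 2 0 3 1 6]
After op 4 (out_shuffle): [5 0 7 3 4 1 2 6]
After op 5 (reverse): [6 2 1 4 3 7 0 5]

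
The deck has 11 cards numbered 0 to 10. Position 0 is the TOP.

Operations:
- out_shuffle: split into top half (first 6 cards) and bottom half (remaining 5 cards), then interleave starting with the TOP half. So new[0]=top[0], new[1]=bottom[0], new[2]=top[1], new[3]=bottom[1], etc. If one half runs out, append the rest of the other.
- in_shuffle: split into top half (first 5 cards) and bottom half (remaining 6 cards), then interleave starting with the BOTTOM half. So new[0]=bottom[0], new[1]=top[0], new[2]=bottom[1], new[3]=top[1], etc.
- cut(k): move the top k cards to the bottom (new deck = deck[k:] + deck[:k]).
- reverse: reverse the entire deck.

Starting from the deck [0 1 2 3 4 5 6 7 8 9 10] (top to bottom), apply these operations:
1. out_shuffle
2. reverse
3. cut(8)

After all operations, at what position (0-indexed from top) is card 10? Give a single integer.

After op 1 (out_shuffle): [0 6 1 7 2 8 3 9 4 10 5]
After op 2 (reverse): [5 10 4 9 3 8 2 7 1 6 0]
After op 3 (cut(8)): [1 6 0 5 10 4 9 3 8 2 7]
Card 10 is at position 4.

Answer: 4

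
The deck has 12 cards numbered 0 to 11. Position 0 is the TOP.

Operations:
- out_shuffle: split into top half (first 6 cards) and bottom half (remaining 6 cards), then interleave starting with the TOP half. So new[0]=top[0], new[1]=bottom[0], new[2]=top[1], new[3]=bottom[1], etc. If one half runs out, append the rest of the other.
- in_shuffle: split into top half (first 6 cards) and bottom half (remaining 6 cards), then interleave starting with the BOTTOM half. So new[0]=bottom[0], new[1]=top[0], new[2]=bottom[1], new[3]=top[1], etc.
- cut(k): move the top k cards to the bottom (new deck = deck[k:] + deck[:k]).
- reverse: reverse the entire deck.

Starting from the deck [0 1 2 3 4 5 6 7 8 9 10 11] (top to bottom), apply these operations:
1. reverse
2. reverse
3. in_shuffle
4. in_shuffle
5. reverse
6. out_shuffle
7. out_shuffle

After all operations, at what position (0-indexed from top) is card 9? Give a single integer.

Answer: 11

Derivation:
After op 1 (reverse): [11 10 9 8 7 6 5 4 3 2 1 0]
After op 2 (reverse): [0 1 2 3 4 5 6 7 8 9 10 11]
After op 3 (in_shuffle): [6 0 7 1 8 2 9 3 10 4 11 5]
After op 4 (in_shuffle): [9 6 3 0 10 7 4 1 11 8 5 2]
After op 5 (reverse): [2 5 8 11 1 4 7 10 0 3 6 9]
After op 6 (out_shuffle): [2 7 5 10 8 0 11 3 1 6 4 9]
After op 7 (out_shuffle): [2 11 7 3 5 1 10 6 8 4 0 9]
Card 9 is at position 11.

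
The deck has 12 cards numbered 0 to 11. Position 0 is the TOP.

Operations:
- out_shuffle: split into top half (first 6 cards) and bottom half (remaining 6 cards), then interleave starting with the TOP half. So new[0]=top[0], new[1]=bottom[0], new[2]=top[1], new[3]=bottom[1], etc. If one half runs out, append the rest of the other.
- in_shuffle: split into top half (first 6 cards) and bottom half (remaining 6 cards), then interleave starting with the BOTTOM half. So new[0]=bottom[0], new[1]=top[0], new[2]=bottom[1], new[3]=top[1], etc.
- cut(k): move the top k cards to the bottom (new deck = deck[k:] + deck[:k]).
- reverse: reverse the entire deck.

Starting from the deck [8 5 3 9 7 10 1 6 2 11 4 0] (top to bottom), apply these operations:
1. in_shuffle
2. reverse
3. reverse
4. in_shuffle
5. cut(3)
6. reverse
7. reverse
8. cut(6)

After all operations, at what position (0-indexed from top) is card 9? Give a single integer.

Answer: 5

Derivation:
After op 1 (in_shuffle): [1 8 6 5 2 3 11 9 4 7 0 10]
After op 2 (reverse): [10 0 7 4 9 11 3 2 5 6 8 1]
After op 3 (reverse): [1 8 6 5 2 3 11 9 4 7 0 10]
After op 4 (in_shuffle): [11 1 9 8 4 6 7 5 0 2 10 3]
After op 5 (cut(3)): [8 4 6 7 5 0 2 10 3 11 1 9]
After op 6 (reverse): [9 1 11 3 10 2 0 5 7 6 4 8]
After op 7 (reverse): [8 4 6 7 5 0 2 10 3 11 1 9]
After op 8 (cut(6)): [2 10 3 11 1 9 8 4 6 7 5 0]
Card 9 is at position 5.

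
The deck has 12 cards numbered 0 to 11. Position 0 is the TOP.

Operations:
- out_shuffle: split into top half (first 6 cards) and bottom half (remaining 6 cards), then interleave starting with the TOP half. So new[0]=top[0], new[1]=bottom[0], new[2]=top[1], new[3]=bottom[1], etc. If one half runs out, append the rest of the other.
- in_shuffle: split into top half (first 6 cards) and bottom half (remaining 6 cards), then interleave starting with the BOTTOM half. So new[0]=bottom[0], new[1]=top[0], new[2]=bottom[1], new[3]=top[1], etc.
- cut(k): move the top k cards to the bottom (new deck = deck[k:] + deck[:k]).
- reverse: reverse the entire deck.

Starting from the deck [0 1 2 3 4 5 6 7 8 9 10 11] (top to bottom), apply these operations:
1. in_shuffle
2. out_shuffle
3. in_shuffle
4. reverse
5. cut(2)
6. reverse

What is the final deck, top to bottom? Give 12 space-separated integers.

Answer: 5 10 1 6 4 9 8 0 11 3 2 7

Derivation:
After op 1 (in_shuffle): [6 0 7 1 8 2 9 3 10 4 11 5]
After op 2 (out_shuffle): [6 9 0 3 7 10 1 4 8 11 2 5]
After op 3 (in_shuffle): [1 6 4 9 8 0 11 3 2 7 5 10]
After op 4 (reverse): [10 5 7 2 3 11 0 8 9 4 6 1]
After op 5 (cut(2)): [7 2 3 11 0 8 9 4 6 1 10 5]
After op 6 (reverse): [5 10 1 6 4 9 8 0 11 3 2 7]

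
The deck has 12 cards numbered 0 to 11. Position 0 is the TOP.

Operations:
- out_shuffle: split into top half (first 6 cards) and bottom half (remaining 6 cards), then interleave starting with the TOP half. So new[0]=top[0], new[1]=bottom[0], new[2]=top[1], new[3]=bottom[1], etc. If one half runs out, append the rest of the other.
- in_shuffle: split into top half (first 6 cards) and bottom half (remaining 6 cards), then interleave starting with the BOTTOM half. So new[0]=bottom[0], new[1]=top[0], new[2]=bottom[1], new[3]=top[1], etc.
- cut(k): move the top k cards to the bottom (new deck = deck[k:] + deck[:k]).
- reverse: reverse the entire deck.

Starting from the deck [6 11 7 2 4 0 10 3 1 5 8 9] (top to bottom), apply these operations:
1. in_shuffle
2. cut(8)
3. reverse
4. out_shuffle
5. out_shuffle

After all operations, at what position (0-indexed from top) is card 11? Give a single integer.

After op 1 (in_shuffle): [10 6 3 11 1 7 5 2 8 4 9 0]
After op 2 (cut(8)): [8 4 9 0 10 6 3 11 1 7 5 2]
After op 3 (reverse): [2 5 7 1 11 3 6 10 0 9 4 8]
After op 4 (out_shuffle): [2 6 5 10 7 0 1 9 11 4 3 8]
After op 5 (out_shuffle): [2 1 6 9 5 11 10 4 7 3 0 8]
Card 11 is at position 5.

Answer: 5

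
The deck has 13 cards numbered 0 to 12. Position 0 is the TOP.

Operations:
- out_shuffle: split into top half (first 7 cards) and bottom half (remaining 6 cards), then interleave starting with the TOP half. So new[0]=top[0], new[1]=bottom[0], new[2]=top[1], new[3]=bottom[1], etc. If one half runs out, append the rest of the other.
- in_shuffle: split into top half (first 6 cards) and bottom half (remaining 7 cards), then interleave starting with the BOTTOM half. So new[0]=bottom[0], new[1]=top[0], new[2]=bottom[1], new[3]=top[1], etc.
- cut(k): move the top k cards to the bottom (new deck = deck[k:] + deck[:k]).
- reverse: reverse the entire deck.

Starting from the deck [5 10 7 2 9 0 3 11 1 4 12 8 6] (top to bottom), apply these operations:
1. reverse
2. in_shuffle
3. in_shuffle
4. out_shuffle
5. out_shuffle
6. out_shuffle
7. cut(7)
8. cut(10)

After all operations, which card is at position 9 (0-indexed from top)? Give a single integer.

Answer: 2

Derivation:
After op 1 (reverse): [6 8 12 4 1 11 3 0 9 2 7 10 5]
After op 2 (in_shuffle): [3 6 0 8 9 12 2 4 7 1 10 11 5]
After op 3 (in_shuffle): [2 3 4 6 7 0 1 8 10 9 11 12 5]
After op 4 (out_shuffle): [2 8 3 10 4 9 6 11 7 12 0 5 1]
After op 5 (out_shuffle): [2 11 8 7 3 12 10 0 4 5 9 1 6]
After op 6 (out_shuffle): [2 0 11 4 8 5 7 9 3 1 12 6 10]
After op 7 (cut(7)): [9 3 1 12 6 10 2 0 11 4 8 5 7]
After op 8 (cut(10)): [8 5 7 9 3 1 12 6 10 2 0 11 4]
Position 9: card 2.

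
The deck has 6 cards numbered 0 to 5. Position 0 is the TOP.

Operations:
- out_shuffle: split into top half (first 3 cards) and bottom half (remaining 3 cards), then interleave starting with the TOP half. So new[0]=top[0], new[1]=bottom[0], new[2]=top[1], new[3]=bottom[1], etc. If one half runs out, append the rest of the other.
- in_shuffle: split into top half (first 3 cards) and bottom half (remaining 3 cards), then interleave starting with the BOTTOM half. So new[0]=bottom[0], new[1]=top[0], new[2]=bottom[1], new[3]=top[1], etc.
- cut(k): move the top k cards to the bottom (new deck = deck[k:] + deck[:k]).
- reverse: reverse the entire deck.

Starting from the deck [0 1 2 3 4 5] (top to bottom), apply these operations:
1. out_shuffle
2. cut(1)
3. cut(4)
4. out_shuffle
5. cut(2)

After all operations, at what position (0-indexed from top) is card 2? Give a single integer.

After op 1 (out_shuffle): [0 3 1 4 2 5]
After op 2 (cut(1)): [3 1 4 2 5 0]
After op 3 (cut(4)): [5 0 3 1 4 2]
After op 4 (out_shuffle): [5 1 0 4 3 2]
After op 5 (cut(2)): [0 4 3 2 5 1]
Card 2 is at position 3.

Answer: 3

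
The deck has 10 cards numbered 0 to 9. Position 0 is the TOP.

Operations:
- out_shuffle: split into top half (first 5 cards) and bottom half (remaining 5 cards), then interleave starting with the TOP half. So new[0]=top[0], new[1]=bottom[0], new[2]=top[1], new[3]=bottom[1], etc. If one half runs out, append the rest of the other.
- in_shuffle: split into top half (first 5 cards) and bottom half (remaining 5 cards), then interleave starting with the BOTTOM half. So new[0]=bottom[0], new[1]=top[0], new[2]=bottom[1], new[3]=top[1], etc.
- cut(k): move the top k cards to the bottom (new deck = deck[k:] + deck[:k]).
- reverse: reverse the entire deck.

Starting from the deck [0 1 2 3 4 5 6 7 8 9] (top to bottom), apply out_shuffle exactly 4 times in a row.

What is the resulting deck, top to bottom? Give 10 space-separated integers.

Answer: 0 4 8 3 7 2 6 1 5 9

Derivation:
After op 1 (out_shuffle): [0 5 1 6 2 7 3 8 4 9]
After op 2 (out_shuffle): [0 7 5 3 1 8 6 4 2 9]
After op 3 (out_shuffle): [0 8 7 6 5 4 3 2 1 9]
After op 4 (out_shuffle): [0 4 8 3 7 2 6 1 5 9]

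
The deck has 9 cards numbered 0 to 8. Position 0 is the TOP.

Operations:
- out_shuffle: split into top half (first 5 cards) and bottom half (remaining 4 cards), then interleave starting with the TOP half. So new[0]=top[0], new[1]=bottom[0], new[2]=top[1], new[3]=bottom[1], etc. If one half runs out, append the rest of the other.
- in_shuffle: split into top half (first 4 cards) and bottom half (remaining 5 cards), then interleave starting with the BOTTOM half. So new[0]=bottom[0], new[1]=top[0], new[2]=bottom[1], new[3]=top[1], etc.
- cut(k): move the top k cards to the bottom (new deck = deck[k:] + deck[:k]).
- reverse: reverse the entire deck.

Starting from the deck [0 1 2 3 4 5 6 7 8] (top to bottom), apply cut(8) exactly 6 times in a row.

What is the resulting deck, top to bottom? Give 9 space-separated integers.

After op 1 (cut(8)): [8 0 1 2 3 4 5 6 7]
After op 2 (cut(8)): [7 8 0 1 2 3 4 5 6]
After op 3 (cut(8)): [6 7 8 0 1 2 3 4 5]
After op 4 (cut(8)): [5 6 7 8 0 1 2 3 4]
After op 5 (cut(8)): [4 5 6 7 8 0 1 2 3]
After op 6 (cut(8)): [3 4 5 6 7 8 0 1 2]

Answer: 3 4 5 6 7 8 0 1 2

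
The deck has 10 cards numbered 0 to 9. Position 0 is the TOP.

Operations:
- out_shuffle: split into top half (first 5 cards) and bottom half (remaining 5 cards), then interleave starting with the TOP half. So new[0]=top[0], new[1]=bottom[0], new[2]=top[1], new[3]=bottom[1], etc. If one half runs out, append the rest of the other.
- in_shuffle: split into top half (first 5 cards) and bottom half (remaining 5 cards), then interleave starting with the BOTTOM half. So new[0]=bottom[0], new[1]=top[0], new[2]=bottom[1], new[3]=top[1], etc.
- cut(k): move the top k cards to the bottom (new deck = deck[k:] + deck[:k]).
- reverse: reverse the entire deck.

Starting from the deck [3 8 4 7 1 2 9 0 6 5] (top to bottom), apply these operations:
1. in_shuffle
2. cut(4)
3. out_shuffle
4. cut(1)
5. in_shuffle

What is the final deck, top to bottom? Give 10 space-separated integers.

After op 1 (in_shuffle): [2 3 9 8 0 4 6 7 5 1]
After op 2 (cut(4)): [0 4 6 7 5 1 2 3 9 8]
After op 3 (out_shuffle): [0 1 4 2 6 3 7 9 5 8]
After op 4 (cut(1)): [1 4 2 6 3 7 9 5 8 0]
After op 5 (in_shuffle): [7 1 9 4 5 2 8 6 0 3]

Answer: 7 1 9 4 5 2 8 6 0 3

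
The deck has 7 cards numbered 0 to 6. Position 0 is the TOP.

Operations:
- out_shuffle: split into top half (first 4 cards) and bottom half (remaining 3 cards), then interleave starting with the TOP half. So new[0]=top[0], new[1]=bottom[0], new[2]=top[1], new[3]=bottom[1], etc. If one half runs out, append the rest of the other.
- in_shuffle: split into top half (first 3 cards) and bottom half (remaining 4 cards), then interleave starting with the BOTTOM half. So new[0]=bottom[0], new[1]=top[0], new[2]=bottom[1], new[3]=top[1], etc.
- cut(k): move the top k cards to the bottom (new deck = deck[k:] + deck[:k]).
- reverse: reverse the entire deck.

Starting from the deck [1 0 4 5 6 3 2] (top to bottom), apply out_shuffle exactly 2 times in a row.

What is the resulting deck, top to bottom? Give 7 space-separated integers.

Answer: 1 4 6 2 0 5 3

Derivation:
After op 1 (out_shuffle): [1 6 0 3 4 2 5]
After op 2 (out_shuffle): [1 4 6 2 0 5 3]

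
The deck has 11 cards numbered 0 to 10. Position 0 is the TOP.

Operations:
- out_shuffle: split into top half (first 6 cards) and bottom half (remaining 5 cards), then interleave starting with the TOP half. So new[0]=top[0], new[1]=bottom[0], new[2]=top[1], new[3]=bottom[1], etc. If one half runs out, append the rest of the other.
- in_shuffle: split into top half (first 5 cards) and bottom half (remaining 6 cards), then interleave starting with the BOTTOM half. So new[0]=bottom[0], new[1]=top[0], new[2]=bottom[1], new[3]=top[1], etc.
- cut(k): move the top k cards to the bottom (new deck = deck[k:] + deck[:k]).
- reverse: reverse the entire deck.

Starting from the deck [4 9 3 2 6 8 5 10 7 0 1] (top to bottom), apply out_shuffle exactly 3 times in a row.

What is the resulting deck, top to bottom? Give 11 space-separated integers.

After op 1 (out_shuffle): [4 5 9 10 3 7 2 0 6 1 8]
After op 2 (out_shuffle): [4 2 5 0 9 6 10 1 3 8 7]
After op 3 (out_shuffle): [4 10 2 1 5 3 0 8 9 7 6]

Answer: 4 10 2 1 5 3 0 8 9 7 6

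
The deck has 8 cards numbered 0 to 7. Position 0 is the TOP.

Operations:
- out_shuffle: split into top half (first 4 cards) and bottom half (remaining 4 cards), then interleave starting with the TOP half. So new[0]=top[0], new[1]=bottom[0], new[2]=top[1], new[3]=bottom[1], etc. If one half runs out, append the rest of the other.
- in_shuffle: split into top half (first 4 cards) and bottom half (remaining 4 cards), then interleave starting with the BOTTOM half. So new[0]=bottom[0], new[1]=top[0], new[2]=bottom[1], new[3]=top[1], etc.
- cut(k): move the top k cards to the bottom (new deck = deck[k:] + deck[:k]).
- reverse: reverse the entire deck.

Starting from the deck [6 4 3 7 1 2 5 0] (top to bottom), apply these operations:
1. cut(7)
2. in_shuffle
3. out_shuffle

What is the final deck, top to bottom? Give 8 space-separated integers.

After op 1 (cut(7)): [0 6 4 3 7 1 2 5]
After op 2 (in_shuffle): [7 0 1 6 2 4 5 3]
After op 3 (out_shuffle): [7 2 0 4 1 5 6 3]

Answer: 7 2 0 4 1 5 6 3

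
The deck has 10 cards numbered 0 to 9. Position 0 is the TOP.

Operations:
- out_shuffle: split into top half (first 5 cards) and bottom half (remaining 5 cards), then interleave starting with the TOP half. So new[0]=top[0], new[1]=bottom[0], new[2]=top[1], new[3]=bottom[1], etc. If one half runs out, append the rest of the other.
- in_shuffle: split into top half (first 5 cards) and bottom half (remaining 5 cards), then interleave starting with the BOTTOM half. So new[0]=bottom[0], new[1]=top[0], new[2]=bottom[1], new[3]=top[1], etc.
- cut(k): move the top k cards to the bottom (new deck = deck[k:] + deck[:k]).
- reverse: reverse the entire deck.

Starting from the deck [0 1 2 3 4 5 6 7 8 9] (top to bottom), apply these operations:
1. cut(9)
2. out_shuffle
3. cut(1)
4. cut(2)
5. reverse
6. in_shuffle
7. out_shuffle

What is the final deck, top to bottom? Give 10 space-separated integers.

Answer: 7 9 0 1 2 8 4 5 6 3

Derivation:
After op 1 (cut(9)): [9 0 1 2 3 4 5 6 7 8]
After op 2 (out_shuffle): [9 4 0 5 1 6 2 7 3 8]
After op 3 (cut(1)): [4 0 5 1 6 2 7 3 8 9]
After op 4 (cut(2)): [5 1 6 2 7 3 8 9 4 0]
After op 5 (reverse): [0 4 9 8 3 7 2 6 1 5]
After op 6 (in_shuffle): [7 0 2 4 6 9 1 8 5 3]
After op 7 (out_shuffle): [7 9 0 1 2 8 4 5 6 3]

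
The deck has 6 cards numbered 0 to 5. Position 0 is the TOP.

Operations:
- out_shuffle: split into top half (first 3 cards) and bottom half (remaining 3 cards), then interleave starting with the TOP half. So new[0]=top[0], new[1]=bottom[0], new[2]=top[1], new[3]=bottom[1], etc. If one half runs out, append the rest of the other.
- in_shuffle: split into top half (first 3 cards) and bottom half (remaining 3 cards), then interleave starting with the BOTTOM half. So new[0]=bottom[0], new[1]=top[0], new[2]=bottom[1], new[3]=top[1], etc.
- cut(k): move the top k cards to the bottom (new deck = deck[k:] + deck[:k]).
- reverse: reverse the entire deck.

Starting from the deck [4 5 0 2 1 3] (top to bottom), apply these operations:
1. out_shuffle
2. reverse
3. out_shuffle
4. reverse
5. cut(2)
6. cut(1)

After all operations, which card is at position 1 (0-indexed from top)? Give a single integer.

Answer: 5

Derivation:
After op 1 (out_shuffle): [4 2 5 1 0 3]
After op 2 (reverse): [3 0 1 5 2 4]
After op 3 (out_shuffle): [3 5 0 2 1 4]
After op 4 (reverse): [4 1 2 0 5 3]
After op 5 (cut(2)): [2 0 5 3 4 1]
After op 6 (cut(1)): [0 5 3 4 1 2]
Position 1: card 5.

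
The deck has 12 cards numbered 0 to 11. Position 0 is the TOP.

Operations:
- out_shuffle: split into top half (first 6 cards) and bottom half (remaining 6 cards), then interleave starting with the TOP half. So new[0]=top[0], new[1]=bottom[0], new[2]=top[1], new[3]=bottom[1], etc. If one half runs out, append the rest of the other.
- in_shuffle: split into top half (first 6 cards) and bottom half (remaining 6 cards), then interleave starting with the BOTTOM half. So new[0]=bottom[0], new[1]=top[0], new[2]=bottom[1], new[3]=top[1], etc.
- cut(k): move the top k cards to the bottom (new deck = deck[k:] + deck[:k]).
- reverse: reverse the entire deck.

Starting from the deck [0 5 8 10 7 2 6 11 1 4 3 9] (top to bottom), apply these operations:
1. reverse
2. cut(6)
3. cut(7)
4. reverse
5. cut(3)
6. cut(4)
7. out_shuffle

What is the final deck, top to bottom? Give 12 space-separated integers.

Answer: 6 0 11 5 1 8 4 10 3 7 9 2

Derivation:
After op 1 (reverse): [9 3 4 1 11 6 2 7 10 8 5 0]
After op 2 (cut(6)): [2 7 10 8 5 0 9 3 4 1 11 6]
After op 3 (cut(7)): [3 4 1 11 6 2 7 10 8 5 0 9]
After op 4 (reverse): [9 0 5 8 10 7 2 6 11 1 4 3]
After op 5 (cut(3)): [8 10 7 2 6 11 1 4 3 9 0 5]
After op 6 (cut(4)): [6 11 1 4 3 9 0 5 8 10 7 2]
After op 7 (out_shuffle): [6 0 11 5 1 8 4 10 3 7 9 2]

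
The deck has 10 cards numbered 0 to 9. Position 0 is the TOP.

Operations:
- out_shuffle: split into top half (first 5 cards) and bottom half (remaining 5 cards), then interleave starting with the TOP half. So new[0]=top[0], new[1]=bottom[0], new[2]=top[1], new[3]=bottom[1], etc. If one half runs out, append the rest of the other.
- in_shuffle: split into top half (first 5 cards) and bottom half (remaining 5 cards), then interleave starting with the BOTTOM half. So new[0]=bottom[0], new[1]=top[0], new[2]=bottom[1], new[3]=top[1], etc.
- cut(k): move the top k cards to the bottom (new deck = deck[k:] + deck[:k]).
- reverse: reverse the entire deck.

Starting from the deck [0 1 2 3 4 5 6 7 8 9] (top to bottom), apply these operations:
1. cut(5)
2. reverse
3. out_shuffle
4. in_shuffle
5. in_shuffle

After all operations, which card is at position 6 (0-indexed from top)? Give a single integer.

Answer: 5

Derivation:
After op 1 (cut(5)): [5 6 7 8 9 0 1 2 3 4]
After op 2 (reverse): [4 3 2 1 0 9 8 7 6 5]
After op 3 (out_shuffle): [4 9 3 8 2 7 1 6 0 5]
After op 4 (in_shuffle): [7 4 1 9 6 3 0 8 5 2]
After op 5 (in_shuffle): [3 7 0 4 8 1 5 9 2 6]
Position 6: card 5.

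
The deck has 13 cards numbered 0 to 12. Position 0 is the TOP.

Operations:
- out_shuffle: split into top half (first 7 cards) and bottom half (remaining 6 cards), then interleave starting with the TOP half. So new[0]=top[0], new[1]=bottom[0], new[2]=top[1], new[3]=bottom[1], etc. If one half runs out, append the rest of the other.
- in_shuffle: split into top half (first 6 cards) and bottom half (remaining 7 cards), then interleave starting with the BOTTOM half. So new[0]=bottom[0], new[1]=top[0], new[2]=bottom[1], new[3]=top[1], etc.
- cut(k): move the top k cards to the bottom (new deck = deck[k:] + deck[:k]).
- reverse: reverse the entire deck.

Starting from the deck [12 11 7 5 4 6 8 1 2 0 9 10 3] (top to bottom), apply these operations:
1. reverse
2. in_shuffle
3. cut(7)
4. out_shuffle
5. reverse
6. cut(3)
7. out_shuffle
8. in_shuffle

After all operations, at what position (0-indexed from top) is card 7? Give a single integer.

After op 1 (reverse): [3 10 9 0 2 1 8 6 4 5 7 11 12]
After op 2 (in_shuffle): [8 3 6 10 4 9 5 0 7 2 11 1 12]
After op 3 (cut(7)): [0 7 2 11 1 12 8 3 6 10 4 9 5]
After op 4 (out_shuffle): [0 3 7 6 2 10 11 4 1 9 12 5 8]
After op 5 (reverse): [8 5 12 9 1 4 11 10 2 6 7 3 0]
After op 6 (cut(3)): [9 1 4 11 10 2 6 7 3 0 8 5 12]
After op 7 (out_shuffle): [9 7 1 3 4 0 11 8 10 5 2 12 6]
After op 8 (in_shuffle): [11 9 8 7 10 1 5 3 2 4 12 0 6]
Card 7 is at position 3.

Answer: 3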